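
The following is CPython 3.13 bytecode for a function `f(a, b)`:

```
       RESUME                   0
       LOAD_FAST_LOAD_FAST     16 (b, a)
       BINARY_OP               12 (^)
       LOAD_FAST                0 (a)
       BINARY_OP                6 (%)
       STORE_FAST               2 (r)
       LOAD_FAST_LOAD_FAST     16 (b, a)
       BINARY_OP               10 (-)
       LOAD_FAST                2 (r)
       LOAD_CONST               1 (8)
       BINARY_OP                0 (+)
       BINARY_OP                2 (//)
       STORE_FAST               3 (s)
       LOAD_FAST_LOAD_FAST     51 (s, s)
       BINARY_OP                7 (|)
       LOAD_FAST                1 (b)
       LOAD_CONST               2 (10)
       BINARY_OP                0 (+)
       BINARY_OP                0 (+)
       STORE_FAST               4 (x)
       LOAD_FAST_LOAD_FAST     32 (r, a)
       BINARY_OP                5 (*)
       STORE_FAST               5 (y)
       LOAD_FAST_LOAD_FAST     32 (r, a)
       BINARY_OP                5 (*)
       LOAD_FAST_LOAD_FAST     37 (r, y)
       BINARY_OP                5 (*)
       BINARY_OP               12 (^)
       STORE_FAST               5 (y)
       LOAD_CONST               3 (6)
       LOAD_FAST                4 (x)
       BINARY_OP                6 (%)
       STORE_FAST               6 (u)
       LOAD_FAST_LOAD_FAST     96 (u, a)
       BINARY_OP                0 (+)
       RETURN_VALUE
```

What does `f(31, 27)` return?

LOAD_FAST_LOAD_FAST b,a → push 27,31. Stack: [27, 31]
BINARY_OP ^ → 27 ^ 31 = 4. Stack: [4]
LOAD_FAST a → push 31. Stack: [4, 31]
BINARY_OP % → 4 % 31 = 4. Stack: [4]
STORE_FAST r → r=4. Stack: []
LOAD_FAST_LOAD_FAST b,a → push 27,31. Stack: [27, 31]
BINARY_OP - → 27 - 31 = -4. Stack: [-4]
LOAD_FAST r → push 4. Stack: [-4, 4]
LOAD_CONST → push 8. Stack: [-4, 4, 8]
BINARY_OP + → 4 + 8 = 12. Stack: [-4, 12]
BINARY_OP // → -4 // 12 = -1. Stack: [-1]
STORE_FAST s → s=-1. Stack: []
LOAD_FAST_LOAD_FAST s,s → push -1,-1. Stack: [-1, -1]
BINARY_OP | → -1 | -1 = -1. Stack: [-1]
LOAD_FAST b → push 27. Stack: [-1, 27]
LOAD_CONST → push 10. Stack: [-1, 27, 10]
BINARY_OP + → 27 + 10 = 37. Stack: [-1, 37]
BINARY_OP + → -1 + 37 = 36. Stack: [36]
STORE_FAST x → x=36. Stack: []
LOAD_FAST_LOAD_FAST r,a → push 4,31. Stack: [4, 31]
BINARY_OP * → 4 * 31 = 124. Stack: [124]
STORE_FAST y → y=124. Stack: []
LOAD_FAST_LOAD_FAST r,a → push 4,31. Stack: [4, 31]
BINARY_OP * → 4 * 31 = 124. Stack: [124]
LOAD_FAST_LOAD_FAST r,y → push 4,124. Stack: [124, 4, 124]
BINARY_OP * → 4 * 124 = 496. Stack: [124, 496]
BINARY_OP ^ → 124 ^ 496 = 396. Stack: [396]
STORE_FAST y → y=396. Stack: []
LOAD_CONST → push 6. Stack: [6]
LOAD_FAST x → push 36. Stack: [6, 36]
BINARY_OP % → 6 % 36 = 6. Stack: [6]
STORE_FAST u → u=6. Stack: []
LOAD_FAST_LOAD_FAST u,a → push 6,31. Stack: [6, 31]
BINARY_OP + → 6 + 31 = 37. Stack: [37]
RETURN_VALUE → return 37.

37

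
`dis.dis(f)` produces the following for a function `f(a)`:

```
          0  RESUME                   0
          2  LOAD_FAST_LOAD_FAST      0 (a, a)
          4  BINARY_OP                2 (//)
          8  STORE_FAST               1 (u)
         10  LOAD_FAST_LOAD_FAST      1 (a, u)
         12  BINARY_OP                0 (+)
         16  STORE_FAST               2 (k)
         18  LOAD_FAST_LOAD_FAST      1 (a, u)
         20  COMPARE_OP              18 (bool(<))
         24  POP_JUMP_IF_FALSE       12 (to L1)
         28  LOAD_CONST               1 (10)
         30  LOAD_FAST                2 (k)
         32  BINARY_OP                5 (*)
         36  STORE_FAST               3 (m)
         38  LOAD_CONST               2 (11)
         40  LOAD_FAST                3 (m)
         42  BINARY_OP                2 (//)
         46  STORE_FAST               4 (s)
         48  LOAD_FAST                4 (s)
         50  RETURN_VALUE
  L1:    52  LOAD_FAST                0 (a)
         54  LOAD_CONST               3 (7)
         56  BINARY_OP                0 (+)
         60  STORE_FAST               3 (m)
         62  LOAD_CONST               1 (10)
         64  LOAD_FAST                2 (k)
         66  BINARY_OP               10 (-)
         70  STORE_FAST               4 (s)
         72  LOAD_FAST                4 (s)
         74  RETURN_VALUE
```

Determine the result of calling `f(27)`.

-18

LOAD_FAST_LOAD_FAST a,a → push 27,27. Stack: [27, 27]
BINARY_OP // → 27 // 27 = 1. Stack: [1]
STORE_FAST u → u=1. Stack: []
LOAD_FAST_LOAD_FAST a,u → push 27,1. Stack: [27, 1]
BINARY_OP + → 27 + 1 = 28. Stack: [28]
STORE_FAST k → k=28. Stack: []
LOAD_FAST_LOAD_FAST a,u → push 27,1. Stack: [27, 1]
COMPARE_OP bool(<) → 27 vs 1 = False. Stack: [False]
POP_JUMP_IF_FALSE → pop False; jump. Stack: []
LOAD_FAST a → push 27. Stack: [27]
LOAD_CONST → push 7. Stack: [27, 7]
BINARY_OP + → 27 + 7 = 34. Stack: [34]
STORE_FAST m → m=34. Stack: []
LOAD_CONST → push 10. Stack: [10]
LOAD_FAST k → push 28. Stack: [10, 28]
BINARY_OP - → 10 - 28 = -18. Stack: [-18]
STORE_FAST s → s=-18. Stack: []
LOAD_FAST s → push -18. Stack: [-18]
RETURN_VALUE → return -18.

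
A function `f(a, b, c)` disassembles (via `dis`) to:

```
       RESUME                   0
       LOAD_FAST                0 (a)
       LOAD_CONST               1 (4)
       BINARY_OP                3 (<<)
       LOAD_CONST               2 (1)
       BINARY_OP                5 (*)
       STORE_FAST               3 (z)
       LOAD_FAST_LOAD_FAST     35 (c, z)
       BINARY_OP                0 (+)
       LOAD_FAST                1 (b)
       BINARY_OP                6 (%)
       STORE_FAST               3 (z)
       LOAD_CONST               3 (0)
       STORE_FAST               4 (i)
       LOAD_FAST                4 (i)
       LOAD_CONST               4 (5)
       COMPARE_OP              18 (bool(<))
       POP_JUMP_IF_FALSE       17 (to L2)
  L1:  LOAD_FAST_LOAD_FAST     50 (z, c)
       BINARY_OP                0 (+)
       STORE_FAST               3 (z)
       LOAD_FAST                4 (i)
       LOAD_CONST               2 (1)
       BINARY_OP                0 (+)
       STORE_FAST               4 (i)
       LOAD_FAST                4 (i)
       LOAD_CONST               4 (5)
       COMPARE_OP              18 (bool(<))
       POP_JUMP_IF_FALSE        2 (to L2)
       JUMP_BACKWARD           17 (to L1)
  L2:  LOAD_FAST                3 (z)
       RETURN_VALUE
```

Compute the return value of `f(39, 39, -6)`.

LOAD_FAST a → push 39
LOAD_CONST → push 4
BINARY_OP << → 39 << 4 = 624
LOAD_CONST → push 1
BINARY_OP * → 624 * 1 = 624
STORE_FAST z → z=624
LOAD_FAST_LOAD_FAST c,z → push -6,624
BINARY_OP + → -6 + 624 = 618
LOAD_FAST b → push 39
BINARY_OP % → 618 % 39 = 33
STORE_FAST z → z=33
LOAD_CONST → push 0
STORE_FAST i → i=0
LOAD_FAST i → push 0
LOAD_CONST → push 5
COMPARE_OP bool(<) → 0 vs 5 = True
POP_JUMP_IF_FALSE → pop True; no jump
LOAD_FAST_LOAD_FAST z,c → push 33,-6
BINARY_OP + → 33 + -6 = 27
STORE_FAST z → z=27
LOAD_FAST i → push 0
LOAD_CONST → push 1
BINARY_OP + → 0 + 1 = 1
STORE_FAST i → i=1
LOAD_FAST i → push 1
LOAD_CONST → push 5
COMPARE_OP bool(<) → 1 vs 5 = True
POP_JUMP_IF_FALSE → pop True; no jump
LOAD_FAST_LOAD_FAST z,c → push 27,-6
BINARY_OP + → 27 + -6 = 21
STORE_FAST z → z=21
LOAD_FAST i → push 1
LOAD_CONST → push 1
BINARY_OP + → 1 + 1 = 2
STORE_FAST i → i=2
LOAD_FAST i → push 2
LOAD_CONST → push 5
COMPARE_OP bool(<) → 2 vs 5 = True
POP_JUMP_IF_FALSE → pop True; no jump
LOAD_FAST_LOAD_FAST z,c → push 21,-6
BINARY_OP + → 21 + -6 = 15
STORE_FAST z → z=15
LOAD_FAST i → push 2
LOAD_CONST → push 1
BINARY_OP + → 2 + 1 = 3
STORE_FAST i → i=3
LOAD_FAST i → push 3
LOAD_CONST → push 5
COMPARE_OP bool(<) → 3 vs 5 = True
POP_JUMP_IF_FALSE → pop True; no jump
LOAD_FAST_LOAD_FAST z,c → push 15,-6
BINARY_OP + → 15 + -6 = 9
STORE_FAST z → z=9
LOAD_FAST i → push 3
LOAD_CONST → push 1
BINARY_OP + → 3 + 1 = 4
STORE_FAST i → i=4
LOAD_FAST i → push 4
LOAD_CONST → push 5
COMPARE_OP bool(<) → 4 vs 5 = True
POP_JUMP_IF_FALSE → pop True; no jump
LOAD_FAST_LOAD_FAST z,c → push 9,-6
BINARY_OP + → 9 + -6 = 3
STORE_FAST z → z=3
LOAD_FAST i → push 4
LOAD_CONST → push 1
BINARY_OP + → 4 + 1 = 5
STORE_FAST i → i=5
LOAD_FAST i → push 5
LOAD_CONST → push 5
COMPARE_OP bool(<) → 5 vs 5 = False
POP_JUMP_IF_FALSE → pop False; jump
LOAD_FAST z → push 3
RETURN_VALUE → return 3.

3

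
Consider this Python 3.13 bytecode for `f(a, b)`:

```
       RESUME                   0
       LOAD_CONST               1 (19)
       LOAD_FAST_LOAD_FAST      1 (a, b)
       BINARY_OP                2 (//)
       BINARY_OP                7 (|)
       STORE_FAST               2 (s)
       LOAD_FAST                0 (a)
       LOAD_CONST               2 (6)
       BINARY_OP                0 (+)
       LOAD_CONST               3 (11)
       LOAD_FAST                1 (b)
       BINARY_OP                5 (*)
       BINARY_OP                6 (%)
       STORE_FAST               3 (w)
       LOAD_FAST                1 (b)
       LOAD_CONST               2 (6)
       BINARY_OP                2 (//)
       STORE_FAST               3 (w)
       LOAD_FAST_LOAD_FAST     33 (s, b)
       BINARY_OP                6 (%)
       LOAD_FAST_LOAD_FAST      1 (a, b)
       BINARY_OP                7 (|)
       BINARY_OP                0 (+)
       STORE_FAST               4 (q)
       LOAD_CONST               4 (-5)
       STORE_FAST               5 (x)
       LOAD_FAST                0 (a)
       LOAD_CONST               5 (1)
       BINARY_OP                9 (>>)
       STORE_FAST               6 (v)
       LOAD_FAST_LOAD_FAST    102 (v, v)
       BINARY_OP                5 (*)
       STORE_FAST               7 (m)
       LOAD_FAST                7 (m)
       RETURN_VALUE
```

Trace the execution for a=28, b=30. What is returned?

196

LOAD_CONST → push 19. Stack: [19]
LOAD_FAST_LOAD_FAST a,b → push 28,30. Stack: [19, 28, 30]
BINARY_OP // → 28 // 30 = 0. Stack: [19, 0]
BINARY_OP | → 19 | 0 = 19. Stack: [19]
STORE_FAST s → s=19. Stack: []
LOAD_FAST a → push 28. Stack: [28]
LOAD_CONST → push 6. Stack: [28, 6]
BINARY_OP + → 28 + 6 = 34. Stack: [34]
LOAD_CONST → push 11. Stack: [34, 11]
LOAD_FAST b → push 30. Stack: [34, 11, 30]
BINARY_OP * → 11 * 30 = 330. Stack: [34, 330]
BINARY_OP % → 34 % 330 = 34. Stack: [34]
STORE_FAST w → w=34. Stack: []
LOAD_FAST b → push 30. Stack: [30]
LOAD_CONST → push 6. Stack: [30, 6]
BINARY_OP // → 30 // 6 = 5. Stack: [5]
STORE_FAST w → w=5. Stack: []
LOAD_FAST_LOAD_FAST s,b → push 19,30. Stack: [19, 30]
BINARY_OP % → 19 % 30 = 19. Stack: [19]
LOAD_FAST_LOAD_FAST a,b → push 28,30. Stack: [19, 28, 30]
BINARY_OP | → 28 | 30 = 30. Stack: [19, 30]
BINARY_OP + → 19 + 30 = 49. Stack: [49]
STORE_FAST q → q=49. Stack: []
LOAD_CONST → push -5. Stack: [-5]
STORE_FAST x → x=-5. Stack: []
LOAD_FAST a → push 28. Stack: [28]
LOAD_CONST → push 1. Stack: [28, 1]
BINARY_OP >> → 28 >> 1 = 14. Stack: [14]
STORE_FAST v → v=14. Stack: []
LOAD_FAST_LOAD_FAST v,v → push 14,14. Stack: [14, 14]
BINARY_OP * → 14 * 14 = 196. Stack: [196]
STORE_FAST m → m=196. Stack: []
LOAD_FAST m → push 196. Stack: [196]
RETURN_VALUE → return 196.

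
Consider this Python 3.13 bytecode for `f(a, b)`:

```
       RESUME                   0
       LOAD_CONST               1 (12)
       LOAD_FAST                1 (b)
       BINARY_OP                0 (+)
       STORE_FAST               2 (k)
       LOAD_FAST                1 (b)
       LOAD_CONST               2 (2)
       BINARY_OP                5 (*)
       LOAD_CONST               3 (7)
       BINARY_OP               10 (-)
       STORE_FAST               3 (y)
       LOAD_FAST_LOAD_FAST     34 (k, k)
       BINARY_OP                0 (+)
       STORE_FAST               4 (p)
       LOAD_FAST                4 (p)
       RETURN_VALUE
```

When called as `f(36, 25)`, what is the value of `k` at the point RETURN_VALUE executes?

LOAD_CONST → push 12. Stack: [12]
LOAD_FAST b → push 25. Stack: [12, 25]
BINARY_OP + → 12 + 25 = 37. Stack: [37]
STORE_FAST k → k=37. Stack: []
LOAD_FAST b → push 25. Stack: [25]
LOAD_CONST → push 2. Stack: [25, 2]
BINARY_OP * → 25 * 2 = 50. Stack: [50]
LOAD_CONST → push 7. Stack: [50, 7]
BINARY_OP - → 50 - 7 = 43. Stack: [43]
STORE_FAST y → y=43. Stack: []
LOAD_FAST_LOAD_FAST k,k → push 37,37. Stack: [37, 37]
BINARY_OP + → 37 + 37 = 74. Stack: [74]
STORE_FAST p → p=74. Stack: []
LOAD_FAST p → push 74. Stack: [74]
RETURN_VALUE → return 74.

37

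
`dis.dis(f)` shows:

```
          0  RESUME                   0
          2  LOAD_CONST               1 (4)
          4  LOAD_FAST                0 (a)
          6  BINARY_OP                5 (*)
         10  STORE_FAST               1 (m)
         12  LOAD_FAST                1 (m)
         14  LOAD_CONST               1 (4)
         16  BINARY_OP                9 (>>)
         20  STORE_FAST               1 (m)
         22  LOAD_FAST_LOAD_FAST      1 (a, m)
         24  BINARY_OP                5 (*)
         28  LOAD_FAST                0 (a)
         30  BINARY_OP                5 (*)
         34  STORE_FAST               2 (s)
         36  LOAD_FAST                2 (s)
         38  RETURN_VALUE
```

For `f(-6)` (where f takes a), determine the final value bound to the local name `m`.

LOAD_CONST → push 4. Stack: [4]
LOAD_FAST a → push -6. Stack: [4, -6]
BINARY_OP * → 4 * -6 = -24. Stack: [-24]
STORE_FAST m → m=-24. Stack: []
LOAD_FAST m → push -24. Stack: [-24]
LOAD_CONST → push 4. Stack: [-24, 4]
BINARY_OP >> → -24 >> 4 = -2. Stack: [-2]
STORE_FAST m → m=-2. Stack: []
LOAD_FAST_LOAD_FAST a,m → push -6,-2. Stack: [-6, -2]
BINARY_OP * → -6 * -2 = 12. Stack: [12]
LOAD_FAST a → push -6. Stack: [12, -6]
BINARY_OP * → 12 * -6 = -72. Stack: [-72]
STORE_FAST s → s=-72. Stack: []
LOAD_FAST s → push -72. Stack: [-72]
RETURN_VALUE → return -72.

-2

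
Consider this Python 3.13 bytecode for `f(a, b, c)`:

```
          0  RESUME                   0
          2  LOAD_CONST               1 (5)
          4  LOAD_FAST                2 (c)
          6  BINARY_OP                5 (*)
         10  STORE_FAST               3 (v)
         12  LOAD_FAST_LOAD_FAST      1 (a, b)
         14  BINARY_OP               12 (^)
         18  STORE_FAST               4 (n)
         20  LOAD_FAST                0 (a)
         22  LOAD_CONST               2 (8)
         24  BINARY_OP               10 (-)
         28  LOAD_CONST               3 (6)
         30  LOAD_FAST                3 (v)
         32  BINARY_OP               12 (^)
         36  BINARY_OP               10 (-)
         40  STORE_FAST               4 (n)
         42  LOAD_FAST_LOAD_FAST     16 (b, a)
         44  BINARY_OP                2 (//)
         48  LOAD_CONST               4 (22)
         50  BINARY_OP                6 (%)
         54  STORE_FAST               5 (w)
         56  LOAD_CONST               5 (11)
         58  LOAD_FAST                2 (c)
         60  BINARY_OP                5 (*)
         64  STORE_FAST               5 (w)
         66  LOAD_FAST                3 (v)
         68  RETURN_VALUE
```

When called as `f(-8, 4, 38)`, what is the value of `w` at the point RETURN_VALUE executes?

418

LOAD_CONST → push 5. Stack: [5]
LOAD_FAST c → push 38. Stack: [5, 38]
BINARY_OP * → 5 * 38 = 190. Stack: [190]
STORE_FAST v → v=190. Stack: []
LOAD_FAST_LOAD_FAST a,b → push -8,4. Stack: [-8, 4]
BINARY_OP ^ → -8 ^ 4 = -4. Stack: [-4]
STORE_FAST n → n=-4. Stack: []
LOAD_FAST a → push -8. Stack: [-8]
LOAD_CONST → push 8. Stack: [-8, 8]
BINARY_OP - → -8 - 8 = -16. Stack: [-16]
LOAD_CONST → push 6. Stack: [-16, 6]
LOAD_FAST v → push 190. Stack: [-16, 6, 190]
BINARY_OP ^ → 6 ^ 190 = 184. Stack: [-16, 184]
BINARY_OP - → -16 - 184 = -200. Stack: [-200]
STORE_FAST n → n=-200. Stack: []
LOAD_FAST_LOAD_FAST b,a → push 4,-8. Stack: [4, -8]
BINARY_OP // → 4 // -8 = -1. Stack: [-1]
LOAD_CONST → push 22. Stack: [-1, 22]
BINARY_OP % → -1 % 22 = 21. Stack: [21]
STORE_FAST w → w=21. Stack: []
LOAD_CONST → push 11. Stack: [11]
LOAD_FAST c → push 38. Stack: [11, 38]
BINARY_OP * → 11 * 38 = 418. Stack: [418]
STORE_FAST w → w=418. Stack: []
LOAD_FAST v → push 190. Stack: [190]
RETURN_VALUE → return 190.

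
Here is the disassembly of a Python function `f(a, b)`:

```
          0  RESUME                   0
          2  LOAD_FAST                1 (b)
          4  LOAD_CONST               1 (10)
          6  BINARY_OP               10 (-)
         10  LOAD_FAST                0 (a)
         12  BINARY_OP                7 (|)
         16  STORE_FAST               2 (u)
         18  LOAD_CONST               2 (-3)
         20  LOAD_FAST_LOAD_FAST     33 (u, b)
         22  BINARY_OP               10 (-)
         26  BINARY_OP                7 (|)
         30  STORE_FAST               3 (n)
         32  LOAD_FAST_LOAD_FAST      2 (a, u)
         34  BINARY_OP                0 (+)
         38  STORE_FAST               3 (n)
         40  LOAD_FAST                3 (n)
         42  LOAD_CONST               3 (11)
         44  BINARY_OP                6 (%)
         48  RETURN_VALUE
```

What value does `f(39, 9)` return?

LOAD_FAST b → push 9. Stack: [9]
LOAD_CONST → push 10. Stack: [9, 10]
BINARY_OP - → 9 - 10 = -1. Stack: [-1]
LOAD_FAST a → push 39. Stack: [-1, 39]
BINARY_OP | → -1 | 39 = -1. Stack: [-1]
STORE_FAST u → u=-1. Stack: []
LOAD_CONST → push -3. Stack: [-3]
LOAD_FAST_LOAD_FAST u,b → push -1,9. Stack: [-3, -1, 9]
BINARY_OP - → -1 - 9 = -10. Stack: [-3, -10]
BINARY_OP | → -3 | -10 = -1. Stack: [-1]
STORE_FAST n → n=-1. Stack: []
LOAD_FAST_LOAD_FAST a,u → push 39,-1. Stack: [39, -1]
BINARY_OP + → 39 + -1 = 38. Stack: [38]
STORE_FAST n → n=38. Stack: []
LOAD_FAST n → push 38. Stack: [38]
LOAD_CONST → push 11. Stack: [38, 11]
BINARY_OP % → 38 % 11 = 5. Stack: [5]
RETURN_VALUE → return 5.

5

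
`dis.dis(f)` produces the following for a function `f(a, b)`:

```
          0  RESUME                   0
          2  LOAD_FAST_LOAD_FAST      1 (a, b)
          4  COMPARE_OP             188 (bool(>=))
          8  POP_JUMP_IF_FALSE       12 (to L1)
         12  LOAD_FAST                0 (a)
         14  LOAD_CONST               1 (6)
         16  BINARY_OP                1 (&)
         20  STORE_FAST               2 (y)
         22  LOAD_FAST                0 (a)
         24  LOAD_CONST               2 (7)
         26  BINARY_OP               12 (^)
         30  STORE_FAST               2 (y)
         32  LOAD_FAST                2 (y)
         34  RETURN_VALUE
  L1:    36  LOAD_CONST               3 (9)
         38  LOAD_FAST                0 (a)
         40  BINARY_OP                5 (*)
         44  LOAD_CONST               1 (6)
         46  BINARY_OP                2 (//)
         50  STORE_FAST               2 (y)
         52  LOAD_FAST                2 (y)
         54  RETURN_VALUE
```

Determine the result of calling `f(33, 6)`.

LOAD_FAST_LOAD_FAST a,b → push 33,6. Stack: [33, 6]
COMPARE_OP bool(>=) → 33 vs 6 = True. Stack: [True]
POP_JUMP_IF_FALSE → pop True; no jump. Stack: []
LOAD_FAST a → push 33. Stack: [33]
LOAD_CONST → push 6. Stack: [33, 6]
BINARY_OP & → 33 & 6 = 0. Stack: [0]
STORE_FAST y → y=0. Stack: []
LOAD_FAST a → push 33. Stack: [33]
LOAD_CONST → push 7. Stack: [33, 7]
BINARY_OP ^ → 33 ^ 7 = 38. Stack: [38]
STORE_FAST y → y=38. Stack: []
LOAD_FAST y → push 38. Stack: [38]
RETURN_VALUE → return 38.

38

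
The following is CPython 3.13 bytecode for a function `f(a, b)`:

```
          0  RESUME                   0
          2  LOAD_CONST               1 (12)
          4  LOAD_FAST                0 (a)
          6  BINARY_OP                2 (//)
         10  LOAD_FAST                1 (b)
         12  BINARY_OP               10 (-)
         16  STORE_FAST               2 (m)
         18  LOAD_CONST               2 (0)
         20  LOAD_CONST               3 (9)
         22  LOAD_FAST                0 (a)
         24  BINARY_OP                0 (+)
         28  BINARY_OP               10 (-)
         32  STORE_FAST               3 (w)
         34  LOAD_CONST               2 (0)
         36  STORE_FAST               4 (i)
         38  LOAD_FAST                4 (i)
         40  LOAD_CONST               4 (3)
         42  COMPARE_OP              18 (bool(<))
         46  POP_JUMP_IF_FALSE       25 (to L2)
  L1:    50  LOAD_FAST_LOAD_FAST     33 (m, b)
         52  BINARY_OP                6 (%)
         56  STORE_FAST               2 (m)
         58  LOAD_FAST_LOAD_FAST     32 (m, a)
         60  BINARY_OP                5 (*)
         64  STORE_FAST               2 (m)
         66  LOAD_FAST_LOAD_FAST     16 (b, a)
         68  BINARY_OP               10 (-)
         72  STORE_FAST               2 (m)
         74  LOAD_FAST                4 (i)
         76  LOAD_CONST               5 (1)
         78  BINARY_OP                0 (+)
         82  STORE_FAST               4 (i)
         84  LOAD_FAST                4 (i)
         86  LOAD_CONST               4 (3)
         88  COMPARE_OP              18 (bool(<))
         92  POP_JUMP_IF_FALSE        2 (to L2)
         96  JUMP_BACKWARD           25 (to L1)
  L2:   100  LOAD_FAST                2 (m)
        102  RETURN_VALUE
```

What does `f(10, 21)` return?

LOAD_CONST → push 12
LOAD_FAST a → push 10
BINARY_OP // → 12 // 10 = 1
LOAD_FAST b → push 21
BINARY_OP - → 1 - 21 = -20
STORE_FAST m → m=-20
LOAD_CONST → push 0
LOAD_CONST → push 9
LOAD_FAST a → push 10
BINARY_OP + → 9 + 10 = 19
BINARY_OP - → 0 - 19 = -19
STORE_FAST w → w=-19
LOAD_CONST → push 0
STORE_FAST i → i=0
LOAD_FAST i → push 0
LOAD_CONST → push 3
COMPARE_OP bool(<) → 0 vs 3 = True
POP_JUMP_IF_FALSE → pop True; no jump
LOAD_FAST_LOAD_FAST m,b → push -20,21
BINARY_OP % → -20 % 21 = 1
STORE_FAST m → m=1
LOAD_FAST_LOAD_FAST m,a → push 1,10
BINARY_OP * → 1 * 10 = 10
STORE_FAST m → m=10
LOAD_FAST_LOAD_FAST b,a → push 21,10
BINARY_OP - → 21 - 10 = 11
STORE_FAST m → m=11
LOAD_FAST i → push 0
LOAD_CONST → push 1
BINARY_OP + → 0 + 1 = 1
STORE_FAST i → i=1
LOAD_FAST i → push 1
LOAD_CONST → push 3
COMPARE_OP bool(<) → 1 vs 3 = True
POP_JUMP_IF_FALSE → pop True; no jump
LOAD_FAST_LOAD_FAST m,b → push 11,21
BINARY_OP % → 11 % 21 = 11
STORE_FAST m → m=11
LOAD_FAST_LOAD_FAST m,a → push 11,10
BINARY_OP * → 11 * 10 = 110
STORE_FAST m → m=110
LOAD_FAST_LOAD_FAST b,a → push 21,10
BINARY_OP - → 21 - 10 = 11
STORE_FAST m → m=11
LOAD_FAST i → push 1
LOAD_CONST → push 1
BINARY_OP + → 1 + 1 = 2
STORE_FAST i → i=2
LOAD_FAST i → push 2
LOAD_CONST → push 3
COMPARE_OP bool(<) → 2 vs 3 = True
POP_JUMP_IF_FALSE → pop True; no jump
LOAD_FAST_LOAD_FAST m,b → push 11,21
BINARY_OP % → 11 % 21 = 11
STORE_FAST m → m=11
LOAD_FAST_LOAD_FAST m,a → push 11,10
BINARY_OP * → 11 * 10 = 110
STORE_FAST m → m=110
LOAD_FAST_LOAD_FAST b,a → push 21,10
BINARY_OP - → 21 - 10 = 11
STORE_FAST m → m=11
LOAD_FAST i → push 2
LOAD_CONST → push 1
BINARY_OP + → 2 + 1 = 3
STORE_FAST i → i=3
LOAD_FAST i → push 3
LOAD_CONST → push 3
COMPARE_OP bool(<) → 3 vs 3 = False
POP_JUMP_IF_FALSE → pop False; jump
LOAD_FAST m → push 11
RETURN_VALUE → return 11.

11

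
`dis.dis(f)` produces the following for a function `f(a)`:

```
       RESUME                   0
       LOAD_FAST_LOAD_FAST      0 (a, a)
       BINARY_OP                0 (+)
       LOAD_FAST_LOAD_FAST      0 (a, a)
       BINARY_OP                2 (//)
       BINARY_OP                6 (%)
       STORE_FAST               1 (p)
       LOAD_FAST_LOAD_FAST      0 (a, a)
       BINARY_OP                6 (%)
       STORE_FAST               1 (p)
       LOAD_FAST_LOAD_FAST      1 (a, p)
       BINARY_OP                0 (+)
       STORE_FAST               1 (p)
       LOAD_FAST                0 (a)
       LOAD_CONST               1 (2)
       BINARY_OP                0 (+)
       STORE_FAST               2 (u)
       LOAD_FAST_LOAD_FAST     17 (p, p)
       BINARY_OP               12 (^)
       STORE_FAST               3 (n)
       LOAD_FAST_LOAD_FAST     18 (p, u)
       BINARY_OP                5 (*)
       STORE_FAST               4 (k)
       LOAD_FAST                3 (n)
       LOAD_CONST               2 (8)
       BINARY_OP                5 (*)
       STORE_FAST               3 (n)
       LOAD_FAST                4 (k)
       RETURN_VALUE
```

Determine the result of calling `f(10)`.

LOAD_FAST_LOAD_FAST a,a → push 10,10. Stack: [10, 10]
BINARY_OP + → 10 + 10 = 20. Stack: [20]
LOAD_FAST_LOAD_FAST a,a → push 10,10. Stack: [20, 10, 10]
BINARY_OP // → 10 // 10 = 1. Stack: [20, 1]
BINARY_OP % → 20 % 1 = 0. Stack: [0]
STORE_FAST p → p=0. Stack: []
LOAD_FAST_LOAD_FAST a,a → push 10,10. Stack: [10, 10]
BINARY_OP % → 10 % 10 = 0. Stack: [0]
STORE_FAST p → p=0. Stack: []
LOAD_FAST_LOAD_FAST a,p → push 10,0. Stack: [10, 0]
BINARY_OP + → 10 + 0 = 10. Stack: [10]
STORE_FAST p → p=10. Stack: []
LOAD_FAST a → push 10. Stack: [10]
LOAD_CONST → push 2. Stack: [10, 2]
BINARY_OP + → 10 + 2 = 12. Stack: [12]
STORE_FAST u → u=12. Stack: []
LOAD_FAST_LOAD_FAST p,p → push 10,10. Stack: [10, 10]
BINARY_OP ^ → 10 ^ 10 = 0. Stack: [0]
STORE_FAST n → n=0. Stack: []
LOAD_FAST_LOAD_FAST p,u → push 10,12. Stack: [10, 12]
BINARY_OP * → 10 * 12 = 120. Stack: [120]
STORE_FAST k → k=120. Stack: []
LOAD_FAST n → push 0. Stack: [0]
LOAD_CONST → push 8. Stack: [0, 8]
BINARY_OP * → 0 * 8 = 0. Stack: [0]
STORE_FAST n → n=0. Stack: []
LOAD_FAST k → push 120. Stack: [120]
RETURN_VALUE → return 120.

120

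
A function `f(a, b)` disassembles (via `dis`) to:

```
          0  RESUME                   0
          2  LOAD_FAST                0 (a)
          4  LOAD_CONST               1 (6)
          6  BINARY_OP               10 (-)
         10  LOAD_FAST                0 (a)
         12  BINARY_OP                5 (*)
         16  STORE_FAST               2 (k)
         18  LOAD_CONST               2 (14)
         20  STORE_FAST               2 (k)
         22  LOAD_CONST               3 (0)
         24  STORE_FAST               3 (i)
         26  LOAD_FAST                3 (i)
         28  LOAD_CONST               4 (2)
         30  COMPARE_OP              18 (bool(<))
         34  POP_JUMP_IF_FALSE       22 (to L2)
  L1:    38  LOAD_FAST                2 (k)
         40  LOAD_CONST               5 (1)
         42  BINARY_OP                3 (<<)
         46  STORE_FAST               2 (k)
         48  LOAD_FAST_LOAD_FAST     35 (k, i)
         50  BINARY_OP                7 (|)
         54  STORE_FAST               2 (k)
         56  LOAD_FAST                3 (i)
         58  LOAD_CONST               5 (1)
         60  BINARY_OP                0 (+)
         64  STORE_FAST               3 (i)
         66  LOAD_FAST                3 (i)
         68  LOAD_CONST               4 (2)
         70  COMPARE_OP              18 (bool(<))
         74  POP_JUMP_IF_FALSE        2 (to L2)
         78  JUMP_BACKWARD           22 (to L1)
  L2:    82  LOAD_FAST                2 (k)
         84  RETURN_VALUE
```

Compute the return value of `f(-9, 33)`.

57

LOAD_FAST a → push -9. Stack: [-9]
LOAD_CONST → push 6. Stack: [-9, 6]
BINARY_OP - → -9 - 6 = -15. Stack: [-15]
LOAD_FAST a → push -9. Stack: [-15, -9]
BINARY_OP * → -15 * -9 = 135. Stack: [135]
STORE_FAST k → k=135. Stack: []
LOAD_CONST → push 14. Stack: [14]
STORE_FAST k → k=14. Stack: []
LOAD_CONST → push 0. Stack: [0]
STORE_FAST i → i=0. Stack: []
LOAD_FAST i → push 0. Stack: [0]
LOAD_CONST → push 2. Stack: [0, 2]
COMPARE_OP bool(<) → 0 vs 2 = True. Stack: [True]
POP_JUMP_IF_FALSE → pop True; no jump. Stack: []
LOAD_FAST k → push 14. Stack: [14]
LOAD_CONST → push 1. Stack: [14, 1]
BINARY_OP << → 14 << 1 = 28. Stack: [28]
STORE_FAST k → k=28. Stack: []
LOAD_FAST_LOAD_FAST k,i → push 28,0. Stack: [28, 0]
BINARY_OP | → 28 | 0 = 28. Stack: [28]
STORE_FAST k → k=28. Stack: []
LOAD_FAST i → push 0. Stack: [0]
LOAD_CONST → push 1. Stack: [0, 1]
BINARY_OP + → 0 + 1 = 1. Stack: [1]
STORE_FAST i → i=1. Stack: []
LOAD_FAST i → push 1. Stack: [1]
LOAD_CONST → push 2. Stack: [1, 2]
COMPARE_OP bool(<) → 1 vs 2 = True. Stack: [True]
POP_JUMP_IF_FALSE → pop True; no jump. Stack: []
LOAD_FAST k → push 28. Stack: [28]
LOAD_CONST → push 1. Stack: [28, 1]
BINARY_OP << → 28 << 1 = 56. Stack: [56]
STORE_FAST k → k=56. Stack: []
LOAD_FAST_LOAD_FAST k,i → push 56,1. Stack: [56, 1]
BINARY_OP | → 56 | 1 = 57. Stack: [57]
STORE_FAST k → k=57. Stack: []
LOAD_FAST i → push 1. Stack: [1]
LOAD_CONST → push 1. Stack: [1, 1]
BINARY_OP + → 1 + 1 = 2. Stack: [2]
STORE_FAST i → i=2. Stack: []
LOAD_FAST i → push 2. Stack: [2]
LOAD_CONST → push 2. Stack: [2, 2]
COMPARE_OP bool(<) → 2 vs 2 = False. Stack: [False]
POP_JUMP_IF_FALSE → pop False; jump. Stack: []
LOAD_FAST k → push 57. Stack: [57]
RETURN_VALUE → return 57.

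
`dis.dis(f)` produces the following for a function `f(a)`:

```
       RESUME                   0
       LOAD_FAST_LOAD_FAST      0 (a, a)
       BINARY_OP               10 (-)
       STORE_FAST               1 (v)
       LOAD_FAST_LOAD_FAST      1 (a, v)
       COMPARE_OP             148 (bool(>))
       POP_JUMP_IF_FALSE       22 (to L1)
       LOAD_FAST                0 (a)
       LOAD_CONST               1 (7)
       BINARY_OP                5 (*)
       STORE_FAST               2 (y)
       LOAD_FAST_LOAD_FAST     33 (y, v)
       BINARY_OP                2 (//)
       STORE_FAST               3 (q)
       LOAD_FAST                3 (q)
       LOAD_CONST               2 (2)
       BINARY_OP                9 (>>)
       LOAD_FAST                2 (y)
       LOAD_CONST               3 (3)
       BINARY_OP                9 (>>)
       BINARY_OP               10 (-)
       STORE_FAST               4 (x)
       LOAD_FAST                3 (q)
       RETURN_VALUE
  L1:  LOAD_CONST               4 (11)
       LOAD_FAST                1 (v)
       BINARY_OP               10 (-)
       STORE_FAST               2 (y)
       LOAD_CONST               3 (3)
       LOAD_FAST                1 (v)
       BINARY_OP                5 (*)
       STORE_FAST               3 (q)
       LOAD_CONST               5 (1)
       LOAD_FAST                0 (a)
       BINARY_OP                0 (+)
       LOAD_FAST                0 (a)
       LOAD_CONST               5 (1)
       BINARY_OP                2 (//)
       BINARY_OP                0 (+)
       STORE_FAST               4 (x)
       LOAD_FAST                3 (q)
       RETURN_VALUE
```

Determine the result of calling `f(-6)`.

LOAD_FAST_LOAD_FAST a,a → push -6,-6. Stack: [-6, -6]
BINARY_OP - → -6 - -6 = 0. Stack: [0]
STORE_FAST v → v=0. Stack: []
LOAD_FAST_LOAD_FAST a,v → push -6,0. Stack: [-6, 0]
COMPARE_OP bool(>) → -6 vs 0 = False. Stack: [False]
POP_JUMP_IF_FALSE → pop False; jump. Stack: []
LOAD_CONST → push 11. Stack: [11]
LOAD_FAST v → push 0. Stack: [11, 0]
BINARY_OP - → 11 - 0 = 11. Stack: [11]
STORE_FAST y → y=11. Stack: []
LOAD_CONST → push 3. Stack: [3]
LOAD_FAST v → push 0. Stack: [3, 0]
BINARY_OP * → 3 * 0 = 0. Stack: [0]
STORE_FAST q → q=0. Stack: []
LOAD_CONST → push 1. Stack: [1]
LOAD_FAST a → push -6. Stack: [1, -6]
BINARY_OP + → 1 + -6 = -5. Stack: [-5]
LOAD_FAST a → push -6. Stack: [-5, -6]
LOAD_CONST → push 1. Stack: [-5, -6, 1]
BINARY_OP // → -6 // 1 = -6. Stack: [-5, -6]
BINARY_OP + → -5 + -6 = -11. Stack: [-11]
STORE_FAST x → x=-11. Stack: []
LOAD_FAST q → push 0. Stack: [0]
RETURN_VALUE → return 0.

0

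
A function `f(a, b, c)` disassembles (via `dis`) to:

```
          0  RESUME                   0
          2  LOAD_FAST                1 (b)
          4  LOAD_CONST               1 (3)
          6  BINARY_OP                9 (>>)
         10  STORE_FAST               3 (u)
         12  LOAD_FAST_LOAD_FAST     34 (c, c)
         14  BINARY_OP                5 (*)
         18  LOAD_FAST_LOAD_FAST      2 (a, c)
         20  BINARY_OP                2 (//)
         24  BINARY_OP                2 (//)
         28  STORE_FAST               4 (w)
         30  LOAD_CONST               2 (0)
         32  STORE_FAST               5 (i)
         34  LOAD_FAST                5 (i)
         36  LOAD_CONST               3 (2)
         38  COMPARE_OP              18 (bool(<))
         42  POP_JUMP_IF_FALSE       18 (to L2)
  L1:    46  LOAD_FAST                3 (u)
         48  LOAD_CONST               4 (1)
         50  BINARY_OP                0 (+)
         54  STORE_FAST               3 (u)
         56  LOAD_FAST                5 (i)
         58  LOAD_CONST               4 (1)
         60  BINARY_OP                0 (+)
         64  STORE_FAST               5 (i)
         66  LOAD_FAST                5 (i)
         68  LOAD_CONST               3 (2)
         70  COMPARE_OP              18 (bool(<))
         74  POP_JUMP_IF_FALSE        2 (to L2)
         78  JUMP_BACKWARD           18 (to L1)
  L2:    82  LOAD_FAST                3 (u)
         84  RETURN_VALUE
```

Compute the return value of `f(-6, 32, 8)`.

LOAD_FAST b → push 32. Stack: [32]
LOAD_CONST → push 3. Stack: [32, 3]
BINARY_OP >> → 32 >> 3 = 4. Stack: [4]
STORE_FAST u → u=4. Stack: []
LOAD_FAST_LOAD_FAST c,c → push 8,8. Stack: [8, 8]
BINARY_OP * → 8 * 8 = 64. Stack: [64]
LOAD_FAST_LOAD_FAST a,c → push -6,8. Stack: [64, -6, 8]
BINARY_OP // → -6 // 8 = -1. Stack: [64, -1]
BINARY_OP // → 64 // -1 = -64. Stack: [-64]
STORE_FAST w → w=-64. Stack: []
LOAD_CONST → push 0. Stack: [0]
STORE_FAST i → i=0. Stack: []
LOAD_FAST i → push 0. Stack: [0]
LOAD_CONST → push 2. Stack: [0, 2]
COMPARE_OP bool(<) → 0 vs 2 = True. Stack: [True]
POP_JUMP_IF_FALSE → pop True; no jump. Stack: []
LOAD_FAST u → push 4. Stack: [4]
LOAD_CONST → push 1. Stack: [4, 1]
BINARY_OP + → 4 + 1 = 5. Stack: [5]
STORE_FAST u → u=5. Stack: []
LOAD_FAST i → push 0. Stack: [0]
LOAD_CONST → push 1. Stack: [0, 1]
BINARY_OP + → 0 + 1 = 1. Stack: [1]
STORE_FAST i → i=1. Stack: []
LOAD_FAST i → push 1. Stack: [1]
LOAD_CONST → push 2. Stack: [1, 2]
COMPARE_OP bool(<) → 1 vs 2 = True. Stack: [True]
POP_JUMP_IF_FALSE → pop True; no jump. Stack: []
LOAD_FAST u → push 5. Stack: [5]
LOAD_CONST → push 1. Stack: [5, 1]
BINARY_OP + → 5 + 1 = 6. Stack: [6]
STORE_FAST u → u=6. Stack: []
LOAD_FAST i → push 1. Stack: [1]
LOAD_CONST → push 1. Stack: [1, 1]
BINARY_OP + → 1 + 1 = 2. Stack: [2]
STORE_FAST i → i=2. Stack: []
LOAD_FAST i → push 2. Stack: [2]
LOAD_CONST → push 2. Stack: [2, 2]
COMPARE_OP bool(<) → 2 vs 2 = False. Stack: [False]
POP_JUMP_IF_FALSE → pop False; jump. Stack: []
LOAD_FAST u → push 6. Stack: [6]
RETURN_VALUE → return 6.

6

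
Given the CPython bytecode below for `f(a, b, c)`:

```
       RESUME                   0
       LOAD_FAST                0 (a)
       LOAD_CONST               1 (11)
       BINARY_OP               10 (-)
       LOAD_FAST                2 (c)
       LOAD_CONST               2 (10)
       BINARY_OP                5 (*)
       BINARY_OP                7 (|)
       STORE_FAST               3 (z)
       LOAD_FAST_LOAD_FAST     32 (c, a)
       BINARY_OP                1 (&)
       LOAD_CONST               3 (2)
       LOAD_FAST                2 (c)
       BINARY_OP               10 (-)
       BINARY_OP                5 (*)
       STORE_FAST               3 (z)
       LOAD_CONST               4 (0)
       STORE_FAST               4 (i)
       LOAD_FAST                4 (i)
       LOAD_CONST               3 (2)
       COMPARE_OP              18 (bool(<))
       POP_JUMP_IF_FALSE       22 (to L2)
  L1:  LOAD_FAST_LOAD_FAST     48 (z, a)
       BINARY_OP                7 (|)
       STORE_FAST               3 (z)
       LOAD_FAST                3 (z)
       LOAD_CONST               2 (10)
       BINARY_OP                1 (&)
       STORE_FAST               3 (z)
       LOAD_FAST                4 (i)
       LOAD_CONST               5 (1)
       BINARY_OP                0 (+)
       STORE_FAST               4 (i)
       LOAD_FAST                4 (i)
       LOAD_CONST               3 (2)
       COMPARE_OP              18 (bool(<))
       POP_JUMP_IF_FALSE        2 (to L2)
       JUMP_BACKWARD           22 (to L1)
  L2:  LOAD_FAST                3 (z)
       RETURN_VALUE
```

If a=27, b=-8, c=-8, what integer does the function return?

10

LOAD_FAST a → push 27. Stack: [27]
LOAD_CONST → push 11. Stack: [27, 11]
BINARY_OP - → 27 - 11 = 16. Stack: [16]
LOAD_FAST c → push -8. Stack: [16, -8]
LOAD_CONST → push 10. Stack: [16, -8, 10]
BINARY_OP * → -8 * 10 = -80. Stack: [16, -80]
BINARY_OP | → 16 | -80 = -80. Stack: [-80]
STORE_FAST z → z=-80. Stack: []
LOAD_FAST_LOAD_FAST c,a → push -8,27. Stack: [-8, 27]
BINARY_OP & → -8 & 27 = 24. Stack: [24]
LOAD_CONST → push 2. Stack: [24, 2]
LOAD_FAST c → push -8. Stack: [24, 2, -8]
BINARY_OP - → 2 - -8 = 10. Stack: [24, 10]
BINARY_OP * → 24 * 10 = 240. Stack: [240]
STORE_FAST z → z=240. Stack: []
LOAD_CONST → push 0. Stack: [0]
STORE_FAST i → i=0. Stack: []
LOAD_FAST i → push 0. Stack: [0]
LOAD_CONST → push 2. Stack: [0, 2]
COMPARE_OP bool(<) → 0 vs 2 = True. Stack: [True]
POP_JUMP_IF_FALSE → pop True; no jump. Stack: []
LOAD_FAST_LOAD_FAST z,a → push 240,27. Stack: [240, 27]
BINARY_OP | → 240 | 27 = 251. Stack: [251]
STORE_FAST z → z=251. Stack: []
LOAD_FAST z → push 251. Stack: [251]
LOAD_CONST → push 10. Stack: [251, 10]
BINARY_OP & → 251 & 10 = 10. Stack: [10]
STORE_FAST z → z=10. Stack: []
LOAD_FAST i → push 0. Stack: [0]
LOAD_CONST → push 1. Stack: [0, 1]
BINARY_OP + → 0 + 1 = 1. Stack: [1]
STORE_FAST i → i=1. Stack: []
LOAD_FAST i → push 1. Stack: [1]
LOAD_CONST → push 2. Stack: [1, 2]
COMPARE_OP bool(<) → 1 vs 2 = True. Stack: [True]
POP_JUMP_IF_FALSE → pop True; no jump. Stack: []
LOAD_FAST_LOAD_FAST z,a → push 10,27. Stack: [10, 27]
BINARY_OP | → 10 | 27 = 27. Stack: [27]
STORE_FAST z → z=27. Stack: []
LOAD_FAST z → push 27. Stack: [27]
LOAD_CONST → push 10. Stack: [27, 10]
BINARY_OP & → 27 & 10 = 10. Stack: [10]
STORE_FAST z → z=10. Stack: []
LOAD_FAST i → push 1. Stack: [1]
LOAD_CONST → push 1. Stack: [1, 1]
BINARY_OP + → 1 + 1 = 2. Stack: [2]
STORE_FAST i → i=2. Stack: []
LOAD_FAST i → push 2. Stack: [2]
LOAD_CONST → push 2. Stack: [2, 2]
COMPARE_OP bool(<) → 2 vs 2 = False. Stack: [False]
POP_JUMP_IF_FALSE → pop False; jump. Stack: []
LOAD_FAST z → push 10. Stack: [10]
RETURN_VALUE → return 10.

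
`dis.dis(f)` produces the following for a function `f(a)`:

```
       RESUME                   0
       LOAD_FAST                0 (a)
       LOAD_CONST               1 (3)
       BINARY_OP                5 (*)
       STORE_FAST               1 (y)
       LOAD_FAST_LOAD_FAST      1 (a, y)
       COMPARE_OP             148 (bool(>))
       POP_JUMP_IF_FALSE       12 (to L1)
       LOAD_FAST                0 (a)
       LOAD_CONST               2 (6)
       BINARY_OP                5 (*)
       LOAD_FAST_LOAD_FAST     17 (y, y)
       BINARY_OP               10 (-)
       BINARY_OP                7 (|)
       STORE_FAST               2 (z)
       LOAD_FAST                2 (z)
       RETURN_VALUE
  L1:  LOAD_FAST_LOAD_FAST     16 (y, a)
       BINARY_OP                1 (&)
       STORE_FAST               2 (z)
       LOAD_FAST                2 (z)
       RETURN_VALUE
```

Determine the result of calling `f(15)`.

13

LOAD_FAST a → push 15. Stack: [15]
LOAD_CONST → push 3. Stack: [15, 3]
BINARY_OP * → 15 * 3 = 45. Stack: [45]
STORE_FAST y → y=45. Stack: []
LOAD_FAST_LOAD_FAST a,y → push 15,45. Stack: [15, 45]
COMPARE_OP bool(>) → 15 vs 45 = False. Stack: [False]
POP_JUMP_IF_FALSE → pop False; jump. Stack: []
LOAD_FAST_LOAD_FAST y,a → push 45,15. Stack: [45, 15]
BINARY_OP & → 45 & 15 = 13. Stack: [13]
STORE_FAST z → z=13. Stack: []
LOAD_FAST z → push 13. Stack: [13]
RETURN_VALUE → return 13.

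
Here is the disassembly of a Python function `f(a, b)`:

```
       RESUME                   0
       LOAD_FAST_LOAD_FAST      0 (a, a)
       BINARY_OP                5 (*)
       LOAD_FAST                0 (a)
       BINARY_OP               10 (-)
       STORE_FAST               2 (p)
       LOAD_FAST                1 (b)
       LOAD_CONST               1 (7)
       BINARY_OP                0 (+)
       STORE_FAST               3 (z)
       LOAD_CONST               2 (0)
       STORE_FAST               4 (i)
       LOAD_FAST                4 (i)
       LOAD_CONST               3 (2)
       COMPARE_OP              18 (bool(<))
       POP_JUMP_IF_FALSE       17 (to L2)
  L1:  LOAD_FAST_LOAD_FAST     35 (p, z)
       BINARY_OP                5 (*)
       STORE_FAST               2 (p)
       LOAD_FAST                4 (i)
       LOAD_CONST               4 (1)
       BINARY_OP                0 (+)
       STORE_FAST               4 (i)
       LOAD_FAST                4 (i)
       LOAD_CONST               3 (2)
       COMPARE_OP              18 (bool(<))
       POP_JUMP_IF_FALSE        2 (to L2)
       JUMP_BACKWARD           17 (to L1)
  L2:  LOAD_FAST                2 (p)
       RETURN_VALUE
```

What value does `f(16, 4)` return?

29040

LOAD_FAST_LOAD_FAST a,a → push 16,16. Stack: [16, 16]
BINARY_OP * → 16 * 16 = 256. Stack: [256]
LOAD_FAST a → push 16. Stack: [256, 16]
BINARY_OP - → 256 - 16 = 240. Stack: [240]
STORE_FAST p → p=240. Stack: []
LOAD_FAST b → push 4. Stack: [4]
LOAD_CONST → push 7. Stack: [4, 7]
BINARY_OP + → 4 + 7 = 11. Stack: [11]
STORE_FAST z → z=11. Stack: []
LOAD_CONST → push 0. Stack: [0]
STORE_FAST i → i=0. Stack: []
LOAD_FAST i → push 0. Stack: [0]
LOAD_CONST → push 2. Stack: [0, 2]
COMPARE_OP bool(<) → 0 vs 2 = True. Stack: [True]
POP_JUMP_IF_FALSE → pop True; no jump. Stack: []
LOAD_FAST_LOAD_FAST p,z → push 240,11. Stack: [240, 11]
BINARY_OP * → 240 * 11 = 2640. Stack: [2640]
STORE_FAST p → p=2640. Stack: []
LOAD_FAST i → push 0. Stack: [0]
LOAD_CONST → push 1. Stack: [0, 1]
BINARY_OP + → 0 + 1 = 1. Stack: [1]
STORE_FAST i → i=1. Stack: []
LOAD_FAST i → push 1. Stack: [1]
LOAD_CONST → push 2. Stack: [1, 2]
COMPARE_OP bool(<) → 1 vs 2 = True. Stack: [True]
POP_JUMP_IF_FALSE → pop True; no jump. Stack: []
LOAD_FAST_LOAD_FAST p,z → push 2640,11. Stack: [2640, 11]
BINARY_OP * → 2640 * 11 = 29040. Stack: [29040]
STORE_FAST p → p=29040. Stack: []
LOAD_FAST i → push 1. Stack: [1]
LOAD_CONST → push 1. Stack: [1, 1]
BINARY_OP + → 1 + 1 = 2. Stack: [2]
STORE_FAST i → i=2. Stack: []
LOAD_FAST i → push 2. Stack: [2]
LOAD_CONST → push 2. Stack: [2, 2]
COMPARE_OP bool(<) → 2 vs 2 = False. Stack: [False]
POP_JUMP_IF_FALSE → pop False; jump. Stack: []
LOAD_FAST p → push 29040. Stack: [29040]
RETURN_VALUE → return 29040.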